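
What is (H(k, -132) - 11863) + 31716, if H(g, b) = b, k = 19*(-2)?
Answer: 19721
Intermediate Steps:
k = -38
(H(k, -132) - 11863) + 31716 = (-132 - 11863) + 31716 = -11995 + 31716 = 19721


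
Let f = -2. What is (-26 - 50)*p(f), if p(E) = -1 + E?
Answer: 228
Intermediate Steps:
(-26 - 50)*p(f) = (-26 - 50)*(-1 - 2) = -76*(-3) = 228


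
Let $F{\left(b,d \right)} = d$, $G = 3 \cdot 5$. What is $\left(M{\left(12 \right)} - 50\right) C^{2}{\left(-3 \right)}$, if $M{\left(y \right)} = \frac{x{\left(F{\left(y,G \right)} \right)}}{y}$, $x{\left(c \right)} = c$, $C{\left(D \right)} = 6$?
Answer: $-1755$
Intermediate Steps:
$G = 15$
$M{\left(y \right)} = \frac{15}{y}$
$\left(M{\left(12 \right)} - 50\right) C^{2}{\left(-3 \right)} = \left(\frac{15}{12} - 50\right) 6^{2} = \left(15 \cdot \frac{1}{12} - 50\right) 36 = \left(\frac{5}{4} - 50\right) 36 = \left(- \frac{195}{4}\right) 36 = -1755$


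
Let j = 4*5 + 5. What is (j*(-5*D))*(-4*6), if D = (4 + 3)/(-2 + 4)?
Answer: 10500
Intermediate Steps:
j = 25 (j = 20 + 5 = 25)
D = 7/2 ≈ 3.5000
(j*(-5*D))*(-4*6) = (25*(-5*7/2))*(-4*6) = (25*(-35/2))*(-24) = -875/2*(-24) = 10500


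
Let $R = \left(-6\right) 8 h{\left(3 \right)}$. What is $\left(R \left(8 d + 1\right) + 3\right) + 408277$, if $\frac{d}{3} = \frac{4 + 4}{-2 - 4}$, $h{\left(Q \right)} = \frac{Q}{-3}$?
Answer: $406792$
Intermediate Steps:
$h{\left(Q \right)} = - \frac{Q}{3}$ ($h{\left(Q \right)} = Q \left(- \frac{1}{3}\right) = - \frac{Q}{3}$)
$d = -4$ ($d = 3 \frac{4 + 4}{-2 - 4} = 3 \frac{8}{-6} = 3 \cdot 8 \left(- \frac{1}{6}\right) = 3 \left(- \frac{4}{3}\right) = -4$)
$R = 48$ ($R = \left(-6\right) 8 \left(\left(- \frac{1}{3}\right) 3\right) = \left(-48\right) \left(-1\right) = 48$)
$\left(R \left(8 d + 1\right) + 3\right) + 408277 = \left(48 \left(8 \left(-4\right) + 1\right) + 3\right) + 408277 = \left(48 \left(-32 + 1\right) + 3\right) + 408277 = \left(48 \left(-31\right) + 3\right) + 408277 = \left(-1488 + 3\right) + 408277 = -1485 + 408277 = 406792$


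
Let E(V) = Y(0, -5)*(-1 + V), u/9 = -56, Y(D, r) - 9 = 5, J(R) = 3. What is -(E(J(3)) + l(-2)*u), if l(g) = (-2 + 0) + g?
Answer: -2044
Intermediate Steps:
Y(D, r) = 14 (Y(D, r) = 9 + 5 = 14)
u = -504 (u = 9*(-56) = -504)
E(V) = -14 + 14*V (E(V) = 14*(-1 + V) = -14 + 14*V)
l(g) = -2 + g
-(E(J(3)) + l(-2)*u) = -((-14 + 14*3) + (-2 - 2)*(-504)) = -((-14 + 42) - 4*(-504)) = -(28 + 2016) = -1*2044 = -2044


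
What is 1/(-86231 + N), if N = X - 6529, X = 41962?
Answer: -1/50798 ≈ -1.9686e-5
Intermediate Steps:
N = 35433 (N = 41962 - 6529 = 35433)
1/(-86231 + N) = 1/(-86231 + 35433) = 1/(-50798) = -1/50798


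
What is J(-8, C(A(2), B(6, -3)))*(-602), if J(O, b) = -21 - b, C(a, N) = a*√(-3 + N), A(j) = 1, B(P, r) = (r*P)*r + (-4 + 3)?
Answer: 12642 + 3010*√2 ≈ 16899.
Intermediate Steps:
B(P, r) = -1 + P*r² (B(P, r) = (P*r)*r - 1 = P*r² - 1 = -1 + P*r²)
J(-8, C(A(2), B(6, -3)))*(-602) = (-21 - √(-3 + (-1 + 6*(-3)²)))*(-602) = (-21 - √(-3 + (-1 + 6*9)))*(-602) = (-21 - √(-3 + (-1 + 54)))*(-602) = (-21 - √(-3 + 53))*(-602) = (-21 - √50)*(-602) = (-21 - 5*√2)*(-602) = 12642 + 3010*√2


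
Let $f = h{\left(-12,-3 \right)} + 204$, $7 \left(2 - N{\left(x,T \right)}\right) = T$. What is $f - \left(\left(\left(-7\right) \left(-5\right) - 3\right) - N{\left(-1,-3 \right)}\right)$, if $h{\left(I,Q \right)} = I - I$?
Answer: $\frac{1221}{7} \approx 174.43$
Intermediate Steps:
$N{\left(x,T \right)} = 2 - \frac{T}{7}$
$h{\left(I,Q \right)} = 0$
$f = 204$ ($f = 0 + 204 = 204$)
$f - \left(\left(\left(-7\right) \left(-5\right) - 3\right) - N{\left(-1,-3 \right)}\right) = 204 - \left(\left(\left(-7\right) \left(-5\right) - 3\right) - \left(2 - - \frac{3}{7}\right)\right) = 204 - \left(\left(35 - 3\right) - \left(2 + \frac{3}{7}\right)\right) = 204 - \left(32 - \frac{17}{7}\right) = 204 - \frac{207}{7} = \frac{1221}{7}$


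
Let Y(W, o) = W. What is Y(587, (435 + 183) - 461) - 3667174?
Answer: -3666587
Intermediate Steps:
Y(587, (435 + 183) - 461) - 3667174 = 587 - 3667174 = -3666587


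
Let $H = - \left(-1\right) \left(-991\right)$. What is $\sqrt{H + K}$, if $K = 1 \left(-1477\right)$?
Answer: $2 i \sqrt{617} \approx 49.679 i$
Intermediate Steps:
$H = -991$ ($H = \left(-1\right) 991 = -991$)
$K = -1477$
$\sqrt{H + K} = \sqrt{-991 - 1477} = \sqrt{-2468} = 2 i \sqrt{617}$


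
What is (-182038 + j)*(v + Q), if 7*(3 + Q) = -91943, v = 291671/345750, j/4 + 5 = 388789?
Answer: -21828489940563347/1210125 ≈ -1.8038e+10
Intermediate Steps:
j = 1555136 (j = -20 + 4*388789 = -20 + 1555156 = 1555136)
v = 291671/345750 (v = 291671*(1/345750) = 291671/345750 ≈ 0.84359)
Q = -91964/7 (Q = -3 + (⅐)*(-91943) = -3 - 91943/7 = -91964/7 ≈ -13138.)
(-182038 + j)*(v + Q) = (-182038 + 1555136)*(291671/345750 - 91964/7) = 1373098*(-31794511303/2420250) = -21828489940563347/1210125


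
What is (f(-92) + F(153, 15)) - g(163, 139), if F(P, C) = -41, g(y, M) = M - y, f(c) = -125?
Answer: -142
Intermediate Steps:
(f(-92) + F(153, 15)) - g(163, 139) = (-125 - 41) - (139 - 1*163) = -166 - (139 - 163) = -166 - 1*(-24) = -166 + 24 = -142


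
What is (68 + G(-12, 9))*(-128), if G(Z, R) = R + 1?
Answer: -9984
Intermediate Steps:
G(Z, R) = 1 + R
(68 + G(-12, 9))*(-128) = (68 + (1 + 9))*(-128) = (68 + 10)*(-128) = 78*(-128) = -9984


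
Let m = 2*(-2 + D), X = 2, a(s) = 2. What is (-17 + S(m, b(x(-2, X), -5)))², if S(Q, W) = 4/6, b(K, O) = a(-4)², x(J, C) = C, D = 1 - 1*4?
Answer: 2401/9 ≈ 266.78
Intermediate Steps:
D = -3 (D = 1 - 4 = -3)
m = -10 (m = 2*(-2 - 3) = 2*(-5) = -10)
b(K, O) = 4 (b(K, O) = 2² = 4)
S(Q, W) = ⅔ (S(Q, W) = 4*(⅙) = ⅔)
(-17 + S(m, b(x(-2, X), -5)))² = (-17 + ⅔)² = (-49/3)² = 2401/9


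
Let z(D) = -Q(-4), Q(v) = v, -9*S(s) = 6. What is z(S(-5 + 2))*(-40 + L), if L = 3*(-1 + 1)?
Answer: -160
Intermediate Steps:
S(s) = -⅔ (S(s) = -⅑*6 = -⅔)
L = 0 (L = 3*0 = 0)
z(D) = 4 (z(D) = -1*(-4) = 4)
z(S(-5 + 2))*(-40 + L) = 4*(-40 + 0) = 4*(-40) = -160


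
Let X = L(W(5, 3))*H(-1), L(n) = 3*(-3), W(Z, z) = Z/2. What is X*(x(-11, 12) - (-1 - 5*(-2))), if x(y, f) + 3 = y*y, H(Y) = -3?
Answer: 2943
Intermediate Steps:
x(y, f) = -3 + y**2 (x(y, f) = -3 + y*y = -3 + y**2)
W(Z, z) = Z/2 (W(Z, z) = Z*(1/2) = Z/2)
L(n) = -9
X = 27 (X = -9*(-3) = 27)
X*(x(-11, 12) - (-1 - 5*(-2))) = 27*((-3 + (-11)**2) - (-1 - 5*(-2))) = 27*((-3 + 121) - (-1 + 10)) = 27*(118 - 1*9) = 27*(118 - 9) = 27*109 = 2943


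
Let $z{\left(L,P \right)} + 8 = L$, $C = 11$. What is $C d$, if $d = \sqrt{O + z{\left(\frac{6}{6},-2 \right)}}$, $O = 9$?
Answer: $11 \sqrt{2} \approx 15.556$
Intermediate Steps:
$z{\left(L,P \right)} = -8 + L$
$d = \sqrt{2}$ ($d = \sqrt{9 - \left(8 - \frac{6}{6}\right)} = \sqrt{9 + \left(-8 + 6 \cdot \frac{1}{6}\right)} = \sqrt{9 + \left(-8 + 1\right)} = \sqrt{9 - 7} = \sqrt{2} \approx 1.4142$)
$C d = 11 \sqrt{2}$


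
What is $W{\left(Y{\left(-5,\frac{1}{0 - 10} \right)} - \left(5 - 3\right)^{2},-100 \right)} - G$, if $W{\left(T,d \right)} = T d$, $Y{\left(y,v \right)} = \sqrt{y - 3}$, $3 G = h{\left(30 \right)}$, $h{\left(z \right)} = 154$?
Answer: $\frac{1046}{3} - 200 i \sqrt{2} \approx 348.67 - 282.84 i$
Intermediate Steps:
$G = \frac{154}{3}$ ($G = \frac{1}{3} \cdot 154 = \frac{154}{3} \approx 51.333$)
$Y{\left(y,v \right)} = \sqrt{-3 + y}$
$W{\left(Y{\left(-5,\frac{1}{0 - 10} \right)} - \left(5 - 3\right)^{2},-100 \right)} - G = \left(\sqrt{-3 - 5} - \left(5 - 3\right)^{2}\right) \left(-100\right) - \frac{154}{3} = \left(\sqrt{-8} - 2^{2}\right) \left(-100\right) - \frac{154}{3} = \left(2 i \sqrt{2} - 4\right) \left(-100\right) - \frac{154}{3} = \left(-4 + 2 i \sqrt{2}\right) \left(-100\right) - \frac{154}{3} = \left(400 - 200 i \sqrt{2}\right) - \frac{154}{3} = \frac{1046}{3} - 200 i \sqrt{2}$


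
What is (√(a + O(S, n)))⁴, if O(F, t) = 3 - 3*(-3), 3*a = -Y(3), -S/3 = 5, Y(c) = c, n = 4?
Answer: 121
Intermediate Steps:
S = -15 (S = -3*5 = -15)
a = -1 (a = (-1*3)/3 = (⅓)*(-3) = -1)
O(F, t) = 12 (O(F, t) = 3 + 9 = 12)
(√(a + O(S, n)))⁴ = (√(-1 + 12))⁴ = (√11)⁴ = 121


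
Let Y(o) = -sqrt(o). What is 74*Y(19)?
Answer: -74*sqrt(19) ≈ -322.56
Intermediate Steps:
74*Y(19) = 74*(-sqrt(19)) = -74*sqrt(19)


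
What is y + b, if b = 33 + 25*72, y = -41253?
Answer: -39420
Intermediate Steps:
b = 1833 (b = 33 + 1800 = 1833)
y + b = -41253 + 1833 = -39420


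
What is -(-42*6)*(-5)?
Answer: -1260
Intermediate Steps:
-(-42*6)*(-5) = -(-252)*(-5) = -1*1260 = -1260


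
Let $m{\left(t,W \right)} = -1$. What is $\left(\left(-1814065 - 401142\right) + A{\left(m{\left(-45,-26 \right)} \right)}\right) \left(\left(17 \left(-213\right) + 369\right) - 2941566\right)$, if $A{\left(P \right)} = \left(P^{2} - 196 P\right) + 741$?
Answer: $6520619208042$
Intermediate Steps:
$A{\left(P \right)} = 741 + P^{2} - 196 P$
$\left(\left(-1814065 - 401142\right) + A{\left(m{\left(-45,-26 \right)} \right)}\right) \left(\left(17 \left(-213\right) + 369\right) - 2941566\right) = \left(\left(-1814065 - 401142\right) + \left(741 + \left(-1\right)^{2} - -196\right)\right) \left(\left(17 \left(-213\right) + 369\right) - 2941566\right) = \left(\left(-1814065 - 401142\right) + \left(741 + 1 + 196\right)\right) \left(\left(-3621 + 369\right) - 2941566\right) = \left(-2215207 + 938\right) \left(-3252 - 2941566\right) = \left(-2214269\right) \left(-2944818\right) = 6520619208042$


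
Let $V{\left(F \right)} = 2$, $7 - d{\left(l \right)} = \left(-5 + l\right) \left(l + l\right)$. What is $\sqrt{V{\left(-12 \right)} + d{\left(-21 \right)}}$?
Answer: $19 i \sqrt{3} \approx 32.909 i$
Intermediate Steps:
$d{\left(l \right)} = 7 - 2 l \left(-5 + l\right)$ ($d{\left(l \right)} = 7 - \left(-5 + l\right) \left(l + l\right) = 7 - \left(-5 + l\right) 2 l = 7 - 2 l \left(-5 + l\right)$)
$\sqrt{V{\left(-12 \right)} + d{\left(-21 \right)}} = \sqrt{2 + \left(7 - 2 \left(-21\right)^{2} + 10 \left(-21\right)\right)} = \sqrt{2 - 1085} = \sqrt{-1083} = 19 i \sqrt{3}$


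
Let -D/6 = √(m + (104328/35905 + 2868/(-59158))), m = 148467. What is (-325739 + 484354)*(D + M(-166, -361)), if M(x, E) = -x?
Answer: 26330090 - 190338*√167461558103696093608965/212406799 ≈ -3.4037e+8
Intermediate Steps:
D = -6*√167461558103696093608965/1062033995 (D = -6*√(148467 + (104328/35905 + 2868/(-59158))) = -6*√(148467 + (104328*(1/35905) + 2868*(-1/59158))) = -6*√(148467 + (104328/35905 - 1434/29579)) = -6*√(148467 + 3034430142/1062033995) = -6*√167461558103696093608965/1062033995 ≈ -2311.9)
(-325739 + 484354)*(D + M(-166, -361)) = (-325739 + 484354)*(-6*√167461558103696093608965/1062033995 - 1*(-166)) = 158615*(-6*√167461558103696093608965/1062033995 + 166) = 158615*(166 - 6*√167461558103696093608965/1062033995) = 26330090 - 190338*√167461558103696093608965/212406799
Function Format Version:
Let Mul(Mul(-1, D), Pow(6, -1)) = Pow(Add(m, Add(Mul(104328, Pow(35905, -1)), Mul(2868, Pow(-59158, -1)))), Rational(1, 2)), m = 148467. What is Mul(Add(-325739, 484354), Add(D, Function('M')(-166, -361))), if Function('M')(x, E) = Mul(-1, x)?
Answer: Add(26330090, Mul(Rational(-190338, 212406799), Pow(167461558103696093608965, Rational(1, 2)))) ≈ -3.4037e+8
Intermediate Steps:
D = Mul(Rational(-6, 1062033995), Pow(167461558103696093608965, Rational(1, 2))) (D = Mul(-6, Pow(Add(148467, Add(Mul(104328, Pow(35905, -1)), Mul(2868, Pow(-59158, -1)))), Rational(1, 2))) = Mul(-6, Pow(Add(148467, Add(Mul(104328, Rational(1, 35905)), Mul(2868, Rational(-1, 59158)))), Rational(1, 2))) = Mul(-6, Pow(Add(148467, Add(Rational(104328, 35905), Rational(-1434, 29579))), Rational(1, 2))) = Mul(-6, Pow(Add(148467, Rational(3034430142, 1062033995)), Rational(1, 2))) = Mul(-6, Pow(Rational(157680035565807, 1062033995), Rational(1, 2))) = Mul(-6, Mul(Rational(1, 1062033995), Pow(167461558103696093608965, Rational(1, 2)))) = Mul(Rational(-6, 1062033995), Pow(167461558103696093608965, Rational(1, 2))) ≈ -2311.9)
Mul(Add(-325739, 484354), Add(D, Function('M')(-166, -361))) = Mul(Add(-325739, 484354), Add(Mul(Rational(-6, 1062033995), Pow(167461558103696093608965, Rational(1, 2))), Mul(-1, -166))) = Mul(158615, Add(Mul(Rational(-6, 1062033995), Pow(167461558103696093608965, Rational(1, 2))), 166)) = Mul(158615, Add(166, Mul(Rational(-6, 1062033995), Pow(167461558103696093608965, Rational(1, 2))))) = Add(26330090, Mul(Rational(-190338, 212406799), Pow(167461558103696093608965, Rational(1, 2))))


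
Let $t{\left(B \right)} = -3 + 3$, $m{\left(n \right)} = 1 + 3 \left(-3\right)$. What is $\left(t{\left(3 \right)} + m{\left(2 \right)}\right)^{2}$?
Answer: $64$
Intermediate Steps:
$m{\left(n \right)} = -8$ ($m{\left(n \right)} = 1 - 9 = -8$)
$t{\left(B \right)} = 0$
$\left(t{\left(3 \right)} + m{\left(2 \right)}\right)^{2} = \left(0 - 8\right)^{2} = \left(-8\right)^{2} = 64$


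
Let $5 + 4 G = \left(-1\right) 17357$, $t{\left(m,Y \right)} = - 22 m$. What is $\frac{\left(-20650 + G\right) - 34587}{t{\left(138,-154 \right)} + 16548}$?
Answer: $- \frac{119155}{27024} \approx -4.4092$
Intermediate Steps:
$G = - \frac{8681}{2}$ ($G = - \frac{5}{4} + \frac{\left(-1\right) 17357}{4} = - \frac{5}{4} + \frac{1}{4} \left(-17357\right) = - \frac{5}{4} - \frac{17357}{4} = - \frac{8681}{2} \approx -4340.5$)
$\frac{\left(-20650 + G\right) - 34587}{t{\left(138,-154 \right)} + 16548} = \frac{\left(-20650 - \frac{8681}{2}\right) - 34587}{\left(-22\right) 138 + 16548} = \frac{- \frac{49981}{2} - 34587}{-3036 + 16548} = - \frac{119155}{2 \cdot 13512} = \left(- \frac{119155}{2}\right) \frac{1}{13512} = - \frac{119155}{27024}$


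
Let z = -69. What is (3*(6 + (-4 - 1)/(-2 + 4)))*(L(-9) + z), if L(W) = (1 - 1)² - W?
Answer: -630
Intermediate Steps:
L(W) = -W (L(W) = 0² - W = 0 - W = -W)
(3*(6 + (-4 - 1)/(-2 + 4)))*(L(-9) + z) = (3*(6 + (-4 - 1)/(-2 + 4)))*(-1*(-9) - 69) = (3*(6 - 5/2))*(9 - 69) = (3*(6 - 5*½))*(-60) = (3*(6 - 5/2))*(-60) = (3*(7/2))*(-60) = (21/2)*(-60) = -630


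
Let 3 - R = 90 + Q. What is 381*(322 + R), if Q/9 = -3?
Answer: 99822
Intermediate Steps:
Q = -27 (Q = 9*(-3) = -27)
R = -60 (R = 3 - (90 - 27) = 3 - 1*63 = 3 - 63 = -60)
381*(322 + R) = 381*(322 - 60) = 381*262 = 99822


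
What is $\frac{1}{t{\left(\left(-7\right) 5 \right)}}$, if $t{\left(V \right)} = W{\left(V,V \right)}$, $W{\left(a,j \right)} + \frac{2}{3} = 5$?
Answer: $\frac{3}{13} \approx 0.23077$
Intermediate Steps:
$W{\left(a,j \right)} = \frac{13}{3}$ ($W{\left(a,j \right)} = - \frac{2}{3} + 5 = \frac{13}{3}$)
$t{\left(V \right)} = \frac{13}{3}$
$\frac{1}{t{\left(\left(-7\right) 5 \right)}} = \frac{1}{\frac{13}{3}} = \frac{3}{13}$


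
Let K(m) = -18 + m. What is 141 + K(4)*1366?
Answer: -18983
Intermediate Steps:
141 + K(4)*1366 = 141 + (-18 + 4)*1366 = 141 - 14*1366 = 141 - 19124 = -18983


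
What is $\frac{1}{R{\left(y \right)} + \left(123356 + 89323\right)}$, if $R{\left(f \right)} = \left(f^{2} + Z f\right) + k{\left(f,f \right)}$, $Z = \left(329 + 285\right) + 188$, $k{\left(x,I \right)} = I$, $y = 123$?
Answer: $\frac{1}{326577} \approx 3.0621 \cdot 10^{-6}$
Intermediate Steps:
$Z = 802$ ($Z = 614 + 188 = 802$)
$R{\left(f \right)} = f^{2} + 803 f$ ($R{\left(f \right)} = \left(f^{2} + 802 f\right) + f = f^{2} + 803 f$)
$\frac{1}{R{\left(y \right)} + \left(123356 + 89323\right)} = \frac{1}{123 \left(803 + 123\right) + \left(123356 + 89323\right)} = \frac{1}{123 \cdot 926 + 212679} = \frac{1}{113898 + 212679} = \frac{1}{326577}$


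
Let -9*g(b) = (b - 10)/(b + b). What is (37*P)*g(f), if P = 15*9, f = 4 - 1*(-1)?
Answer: 555/2 ≈ 277.50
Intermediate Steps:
f = 5 (f = 4 + 1 = 5)
g(b) = -(-10 + b)/(18*b) (g(b) = -(b - 10)/(9*(b + b)) = -(-10 + b)/(9*(2*b)) = -(-10 + b)*1/(2*b)/9 = -(-10 + b)/(18*b))
P = 135
(37*P)*g(f) = (37*135)*((1/18)*(10 - 1*5)/5) = 4995*((1/18)*(⅕)*(10 - 5)) = 4995*((1/18)*(⅕)*5) = 4995*(1/18) = 555/2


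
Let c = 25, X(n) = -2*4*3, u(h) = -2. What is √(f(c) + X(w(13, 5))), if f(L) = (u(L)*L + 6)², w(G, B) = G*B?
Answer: 2*√478 ≈ 43.726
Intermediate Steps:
w(G, B) = B*G
X(n) = -24 (X(n) = -8*3 = -24)
f(L) = (6 - 2*L)² (f(L) = (-2*L + 6)² = (6 - 2*L)²)
√(f(c) + X(w(13, 5))) = √(4*(3 - 1*25)² - 24) = √(4*(3 - 25)² - 24) = √(4*(-22)² - 24) = √(4*484 - 24) = √(1936 - 24) = √1912 = 2*√478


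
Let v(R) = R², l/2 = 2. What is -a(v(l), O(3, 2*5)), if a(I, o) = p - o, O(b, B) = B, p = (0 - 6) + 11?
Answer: 5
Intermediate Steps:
l = 4 (l = 2*2 = 4)
p = 5 (p = -6 + 11 = 5)
a(I, o) = 5 - o
-a(v(l), O(3, 2*5)) = -(5 - 2*5) = -(5 - 1*10) = -(5 - 10) = -1*(-5) = 5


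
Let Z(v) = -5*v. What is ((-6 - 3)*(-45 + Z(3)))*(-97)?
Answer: -52380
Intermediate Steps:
((-6 - 3)*(-45 + Z(3)))*(-97) = ((-6 - 3)*(-45 - 5*3))*(-97) = -9*(-45 - 15)*(-97) = -9*(-60)*(-97) = 540*(-97) = -52380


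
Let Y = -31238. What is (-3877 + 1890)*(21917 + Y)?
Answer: 18520827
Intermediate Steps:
(-3877 + 1890)*(21917 + Y) = (-3877 + 1890)*(21917 - 31238) = -1987*(-9321) = 18520827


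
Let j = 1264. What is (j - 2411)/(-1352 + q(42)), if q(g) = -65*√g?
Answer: 4588/4883 - 5735*√42/126958 ≈ 0.64684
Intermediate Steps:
(j - 2411)/(-1352 + q(42)) = (1264 - 2411)/(-1352 - 65*√42) = -1147/(-1352 - 65*√42)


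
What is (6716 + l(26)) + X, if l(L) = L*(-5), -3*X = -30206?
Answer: 49964/3 ≈ 16655.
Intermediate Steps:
X = 30206/3 (X = -1/3*(-30206) = 30206/3 ≈ 10069.)
l(L) = -5*L
(6716 + l(26)) + X = (6716 - 5*26) + 30206/3 = (6716 - 130) + 30206/3 = 6586 + 30206/3 = 49964/3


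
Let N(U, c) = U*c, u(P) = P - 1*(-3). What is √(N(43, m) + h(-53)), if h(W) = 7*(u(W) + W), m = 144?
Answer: √5471 ≈ 73.966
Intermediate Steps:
u(P) = 3 + P (u(P) = P + 3 = 3 + P)
h(W) = 21 + 14*W (h(W) = 7*((3 + W) + W) = 7*(3 + 2*W) = 21 + 14*W)
√(N(43, m) + h(-53)) = √(43*144 + (21 + 14*(-53))) = √(6192 + (21 - 742)) = √(6192 - 721) = √5471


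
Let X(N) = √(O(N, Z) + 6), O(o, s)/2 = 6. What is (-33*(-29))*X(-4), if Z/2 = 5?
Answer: 2871*√2 ≈ 4060.2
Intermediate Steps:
Z = 10 (Z = 2*5 = 10)
O(o, s) = 12 (O(o, s) = 2*6 = 12)
X(N) = 3*√2 (X(N) = √(12 + 6) = √18 = 3*√2)
(-33*(-29))*X(-4) = (-33*(-29))*(3*√2) = 957*(3*√2) = 2871*√2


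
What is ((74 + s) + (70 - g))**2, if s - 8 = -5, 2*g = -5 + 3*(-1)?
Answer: 22801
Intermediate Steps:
g = -4 (g = (-5 + 3*(-1))/2 = (-5 - 3)/2 = (1/2)*(-8) = -4)
s = 3 (s = 8 - 5 = 3)
((74 + s) + (70 - g))**2 = ((74 + 3) + (70 - 1*(-4)))**2 = (77 + (70 + 4))**2 = (77 + 74)**2 = 151**2 = 22801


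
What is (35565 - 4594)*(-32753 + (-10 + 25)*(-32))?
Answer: -1029259243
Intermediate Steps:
(35565 - 4594)*(-32753 + (-10 + 25)*(-32)) = 30971*(-32753 + 15*(-32)) = 30971*(-32753 - 480) = 30971*(-33233) = -1029259243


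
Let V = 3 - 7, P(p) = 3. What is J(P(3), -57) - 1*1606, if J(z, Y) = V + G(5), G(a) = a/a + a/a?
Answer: -1608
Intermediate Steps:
V = -4
G(a) = 2 (G(a) = 1 + 1 = 2)
J(z, Y) = -2 (J(z, Y) = -4 + 2 = -2)
J(P(3), -57) - 1*1606 = -2 - 1*1606 = -2 - 1606 = -1608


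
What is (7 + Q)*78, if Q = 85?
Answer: 7176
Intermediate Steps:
(7 + Q)*78 = (7 + 85)*78 = 92*78 = 7176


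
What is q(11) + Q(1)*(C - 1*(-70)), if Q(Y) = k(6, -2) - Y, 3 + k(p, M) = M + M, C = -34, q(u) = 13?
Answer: -275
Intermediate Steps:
k(p, M) = -3 + 2*M (k(p, M) = -3 + (M + M) = -3 + 2*M)
Q(Y) = -7 - Y (Q(Y) = (-3 + 2*(-2)) - Y = (-3 - 4) - Y = -7 - Y)
q(11) + Q(1)*(C - 1*(-70)) = 13 + (-7 - 1*1)*(-34 - 1*(-70)) = 13 + (-7 - 1)*(-34 + 70) = 13 - 8*36 = 13 - 288 = -275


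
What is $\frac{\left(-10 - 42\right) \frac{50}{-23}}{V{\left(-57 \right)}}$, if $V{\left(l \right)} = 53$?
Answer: $\frac{2600}{1219} \approx 2.1329$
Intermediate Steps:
$\frac{\left(-10 - 42\right) \frac{50}{-23}}{V{\left(-57 \right)}} = \frac{\left(-10 - 42\right) \frac{50}{-23}}{53} = - 52 \cdot 50 \left(- \frac{1}{23}\right) \frac{1}{53} = \left(-52\right) \left(- \frac{50}{23}\right) \frac{1}{53} = \frac{2600}{23} \cdot \frac{1}{53} = \frac{2600}{1219}$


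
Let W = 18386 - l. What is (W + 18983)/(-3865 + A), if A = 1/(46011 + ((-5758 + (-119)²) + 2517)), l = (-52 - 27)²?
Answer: -886074084/110019157 ≈ -8.0538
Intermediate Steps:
l = 6241 (l = (-79)² = 6241)
W = 12145 (W = 18386 - 1*6241 = 18386 - 6241 = 12145)
A = 1/56931 (A = 1/(46011 + ((-5758 + 14161) + 2517)) = 1/(46011 + (8403 + 2517)) = 1/(46011 + 10920) = 1/56931 ≈ 1.7565e-5)
(W + 18983)/(-3865 + A) = (12145 + 18983)/(-3865 + 1/56931) = 31128/(-220038314/56931) = 31128*(-56931/220038314) = -886074084/110019157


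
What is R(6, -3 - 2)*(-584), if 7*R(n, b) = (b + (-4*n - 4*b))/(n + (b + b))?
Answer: -1314/7 ≈ -187.71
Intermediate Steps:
R(n, b) = (-4*n - 3*b)/(7*(n + 2*b)) (R(n, b) = ((b + (-4*n - 4*b))/(n + (b + b)))/7 = ((b + (-4*b - 4*n))/(n + 2*b))/7 = ((-4*n - 3*b)/(n + 2*b))/7 = (-4*n - 3*b)/(7*(n + 2*b)))
R(6, -3 - 2)*(-584) = ((-4*6 - 3*(-3 - 2))/(7*(6 + 2*(-3 - 2))))*(-584) = ((-24 - 3*(-5))/(7*(6 + 2*(-5))))*(-584) = ((-24 + 15)/(7*(6 - 10)))*(-584) = ((⅐)*(-9)/(-4))*(-584) = ((⅐)*(-¼)*(-9))*(-584) = (9/28)*(-584) = -1314/7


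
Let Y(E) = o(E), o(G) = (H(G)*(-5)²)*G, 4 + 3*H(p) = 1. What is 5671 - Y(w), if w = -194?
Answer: 821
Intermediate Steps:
H(p) = -1 (H(p) = -4/3 + (⅓)*1 = -4/3 + ⅓ = -1)
o(G) = -25*G (o(G) = (-1*(-5)²)*G = (-1*25)*G = -25*G)
Y(E) = -25*E
5671 - Y(w) = 5671 - (-25)*(-194) = 5671 - 1*4850 = 5671 - 4850 = 821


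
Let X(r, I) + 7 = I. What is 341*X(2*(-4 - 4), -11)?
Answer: -6138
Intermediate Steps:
X(r, I) = -7 + I
341*X(2*(-4 - 4), -11) = 341*(-7 - 11) = 341*(-18) = -6138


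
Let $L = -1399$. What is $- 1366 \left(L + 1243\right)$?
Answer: $213096$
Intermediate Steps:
$- 1366 \left(L + 1243\right) = - 1366 \left(-1399 + 1243\right) = \left(-1366\right) \left(-156\right) = 213096$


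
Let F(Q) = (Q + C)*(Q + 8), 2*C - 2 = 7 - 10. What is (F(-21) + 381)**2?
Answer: 1745041/4 ≈ 4.3626e+5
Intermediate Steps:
C = -1/2 (C = 1 + (7 - 10)/2 = 1 + (1/2)*(-3) = 1 - 3/2 = -1/2 ≈ -0.50000)
F(Q) = (8 + Q)*(-1/2 + Q) (F(Q) = (Q - 1/2)*(Q + 8) = (-1/2 + Q)*(8 + Q) = (8 + Q)*(-1/2 + Q))
(F(-21) + 381)**2 = ((-4 + (-21)**2 + (15/2)*(-21)) + 381)**2 = ((-4 + 441 - 315/2) + 381)**2 = (559/2 + 381)**2 = (1321/2)**2 = 1745041/4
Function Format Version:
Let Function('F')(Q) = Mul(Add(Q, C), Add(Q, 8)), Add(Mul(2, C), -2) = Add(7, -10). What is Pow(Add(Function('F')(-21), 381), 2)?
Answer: Rational(1745041, 4) ≈ 4.3626e+5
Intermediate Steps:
C = Rational(-1, 2) (C = Add(1, Mul(Rational(1, 2), Add(7, -10))) = Add(1, Mul(Rational(1, 2), -3)) = Add(1, Rational(-3, 2)) = Rational(-1, 2) ≈ -0.50000)
Function('F')(Q) = Mul(Add(8, Q), Add(Rational(-1, 2), Q)) (Function('F')(Q) = Mul(Add(Q, Rational(-1, 2)), Add(Q, 8)) = Mul(Add(Rational(-1, 2), Q), Add(8, Q)) = Mul(Add(8, Q), Add(Rational(-1, 2), Q)))
Pow(Add(Function('F')(-21), 381), 2) = Pow(Add(Add(-4, Pow(-21, 2), Mul(Rational(15, 2), -21)), 381), 2) = Pow(Add(Add(-4, 441, Rational(-315, 2)), 381), 2) = Pow(Add(Rational(559, 2), 381), 2) = Pow(Rational(1321, 2), 2) = Rational(1745041, 4)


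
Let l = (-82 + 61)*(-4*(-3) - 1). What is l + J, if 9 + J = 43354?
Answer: 43114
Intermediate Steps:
J = 43345 (J = -9 + 43354 = 43345)
l = -231 (l = -21*(12 - 1) = -21*11 = -231)
l + J = -231 + 43345 = 43114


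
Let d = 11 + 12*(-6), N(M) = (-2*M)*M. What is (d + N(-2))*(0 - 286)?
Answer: 19734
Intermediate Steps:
N(M) = -2*M²
d = -61 (d = 11 - 72 = -61)
(d + N(-2))*(0 - 286) = (-61 - 2*(-2)²)*(0 - 286) = (-61 - 2*4)*(-286) = (-61 - 8)*(-286) = -69*(-286) = 19734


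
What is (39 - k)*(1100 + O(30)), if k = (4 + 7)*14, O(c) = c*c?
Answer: -230000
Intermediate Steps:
O(c) = c²
k = 154 (k = 11*14 = 154)
(39 - k)*(1100 + O(30)) = (39 - 1*154)*(1100 + 30²) = (39 - 154)*(1100 + 900) = -115*2000 = -230000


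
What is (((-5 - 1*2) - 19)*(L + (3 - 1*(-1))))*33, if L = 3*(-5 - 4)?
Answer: 19734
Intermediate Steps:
L = -27 (L = 3*(-9) = -27)
(((-5 - 1*2) - 19)*(L + (3 - 1*(-1))))*33 = (((-5 - 1*2) - 19)*(-27 + (3 - 1*(-1))))*33 = (((-5 - 2) - 19)*(-27 + (3 + 1)))*33 = ((-7 - 19)*(-27 + 4))*33 = -26*(-23)*33 = 598*33 = 19734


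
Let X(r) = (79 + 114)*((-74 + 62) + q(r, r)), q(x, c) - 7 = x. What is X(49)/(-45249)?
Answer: -8492/45249 ≈ -0.18767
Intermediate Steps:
q(x, c) = 7 + x
X(r) = -965 + 193*r (X(r) = (79 + 114)*((-74 + 62) + (7 + r)) = 193*(-12 + (7 + r)) = 193*(-5 + r) = -965 + 193*r)
X(49)/(-45249) = (-965 + 193*49)/(-45249) = (-965 + 9457)*(-1/45249) = 8492*(-1/45249) = -8492/45249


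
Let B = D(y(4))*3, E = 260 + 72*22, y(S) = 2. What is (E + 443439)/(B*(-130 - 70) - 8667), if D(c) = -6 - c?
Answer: -445283/3867 ≈ -115.15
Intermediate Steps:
E = 1844 (E = 260 + 1584 = 1844)
B = -24 (B = (-6 - 1*2)*3 = (-6 - 2)*3 = -8*3 = -24)
(E + 443439)/(B*(-130 - 70) - 8667) = (1844 + 443439)/(-24*(-130 - 70) - 8667) = 445283/(-24*(-200) - 8667) = 445283/(4800 - 8667) = 445283/(-3867) = 445283*(-1/3867) = -445283/3867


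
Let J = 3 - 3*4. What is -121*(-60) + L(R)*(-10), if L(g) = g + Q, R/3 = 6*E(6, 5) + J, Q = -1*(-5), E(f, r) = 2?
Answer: 7120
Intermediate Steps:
J = -9 (J = 3 - 12 = -9)
Q = 5
R = 9 (R = 3*(6*2 - 9) = 3*(12 - 9) = 3*3 = 9)
L(g) = 5 + g (L(g) = g + 5 = 5 + g)
-121*(-60) + L(R)*(-10) = -121*(-60) + (5 + 9)*(-10) = 7260 + 14*(-10) = 7260 - 140 = 7120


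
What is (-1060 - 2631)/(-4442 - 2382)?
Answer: 3691/6824 ≈ 0.54088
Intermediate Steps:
(-1060 - 2631)/(-4442 - 2382) = -3691/(-6824) = -3691*(-1/6824) = 3691/6824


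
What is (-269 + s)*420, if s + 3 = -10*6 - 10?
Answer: -143640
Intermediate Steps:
s = -73 (s = -3 + (-10*6 - 10) = -3 + (-60 - 10) = -3 - 70 = -73)
(-269 + s)*420 = (-269 - 73)*420 = -342*420 = -143640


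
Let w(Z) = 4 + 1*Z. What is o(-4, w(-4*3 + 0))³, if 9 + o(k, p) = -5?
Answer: -2744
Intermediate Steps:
w(Z) = 4 + Z
o(k, p) = -14 (o(k, p) = -9 - 5 = -14)
o(-4, w(-4*3 + 0))³ = (-14)³ = -2744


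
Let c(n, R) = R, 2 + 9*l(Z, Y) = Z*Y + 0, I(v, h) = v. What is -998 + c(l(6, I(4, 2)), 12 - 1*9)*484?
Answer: 454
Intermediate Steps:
l(Z, Y) = -2/9 + Y*Z/9 (l(Z, Y) = -2/9 + (Z*Y + 0)/9 = -2/9 + (Y*Z + 0)/9 = -2/9 + (Y*Z)/9 = -2/9 + Y*Z/9)
-998 + c(l(6, I(4, 2)), 12 - 1*9)*484 = -998 + (12 - 1*9)*484 = -998 + (12 - 9)*484 = -998 + 3*484 = -998 + 1452 = 454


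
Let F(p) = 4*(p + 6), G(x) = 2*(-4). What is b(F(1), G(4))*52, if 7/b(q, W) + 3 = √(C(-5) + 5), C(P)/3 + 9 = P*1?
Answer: -546/23 - 182*I*√37/23 ≈ -23.739 - 48.133*I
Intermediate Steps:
G(x) = -8
F(p) = 24 + 4*p (F(p) = 4*(6 + p) = 24 + 4*p)
C(P) = -27 + 3*P (C(P) = -27 + 3*(P*1) = -27 + 3*P)
b(q, W) = 7/(-3 + I*√37) (b(q, W) = 7/(-3 + √((-27 + 3*(-5)) + 5)) = 7/(-3 + √((-27 - 15) + 5)) = 7/(-3 + √(-42 + 5)) = 7/(-3 + √(-37)) = 7/(-3 + I*√37))
b(F(1), G(4))*52 = (-21/46 - 7*I*√37/46)*52 = -546/23 - 182*I*√37/23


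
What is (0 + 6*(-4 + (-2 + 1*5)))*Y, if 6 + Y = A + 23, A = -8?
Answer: -54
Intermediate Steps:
Y = 9 (Y = -6 + (-8 + 23) = -6 + 15 = 9)
(0 + 6*(-4 + (-2 + 1*5)))*Y = (0 + 6*(-4 + (-2 + 1*5)))*9 = (0 + 6*(-4 + (-2 + 5)))*9 = (0 + 6*(-4 + 3))*9 = (0 + 6*(-1))*9 = (0 - 6)*9 = -6*9 = -54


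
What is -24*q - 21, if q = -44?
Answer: 1035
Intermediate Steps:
-24*q - 21 = -24*(-44) - 21 = 1056 - 21 = 1035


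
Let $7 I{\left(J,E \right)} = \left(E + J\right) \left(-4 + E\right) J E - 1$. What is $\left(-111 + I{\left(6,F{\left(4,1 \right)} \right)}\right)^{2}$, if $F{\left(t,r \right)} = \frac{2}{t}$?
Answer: $\frac{11458225}{784} \approx 14615.0$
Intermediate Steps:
$I{\left(J,E \right)} = - \frac{1}{7} + \frac{E J \left(-4 + E\right) \left(E + J\right)}{7}$ ($I{\left(J,E \right)} = \frac{\left(E + J\right) \left(-4 + E\right) J E - 1}{7} = \frac{\left(-4 + E\right) \left(E + J\right) J E - 1}{7} = \frac{J \left(-4 + E\right) \left(E + J\right) E - 1}{7} = \frac{E J \left(-4 + E\right) \left(E + J\right) - 1}{7} = \frac{-1 + E J \left(-4 + E\right) \left(E + J\right)}{7} = - \frac{1}{7} + \frac{E J \left(-4 + E\right) \left(E + J\right)}{7}$)
$\left(-111 + I{\left(6,F{\left(4,1 \right)} \right)}\right)^{2} = \left(-111 - \left(\frac{1}{7} - \frac{3}{28} + \frac{6}{7} - \frac{\left(\frac{2}{4}\right)^{2} \cdot 6^{2}}{7} + \frac{4 \cdot \frac{2}{4} \cdot 6^{2}}{7}\right)\right)^{2} = \left(-111 - \left(\frac{1}{7} - \frac{3}{28} + \frac{6}{7} - \frac{1}{7} \left(2 \cdot \frac{1}{4}\right)^{2} \cdot 36 + \frac{4}{7} \cdot 2 \cdot \frac{1}{4} \cdot 36\right)\right)^{2} = \left(-111 - \left(\frac{1}{7} - \frac{3}{28} + \frac{6}{7} + \frac{72}{7} - \frac{1}{7} \left(\frac{1}{2}\right)^{2} \cdot 36\right)\right)^{2} = \left(-111 - \left(\frac{73}{7} - \frac{9}{7} - \frac{3}{28} + \frac{6}{7}\right)\right)^{2} = \left(-111 - \frac{277}{28}\right)^{2} = \left(- \frac{3385}{28}\right)^{2} = \frac{11458225}{784}$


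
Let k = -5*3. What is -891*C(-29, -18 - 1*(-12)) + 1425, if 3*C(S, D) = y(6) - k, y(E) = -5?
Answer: -1545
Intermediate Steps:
k = -15
C(S, D) = 10/3 (C(S, D) = (-5 - 1*(-15))/3 = (-5 + 15)/3 = (⅓)*10 = 10/3)
-891*C(-29, -18 - 1*(-12)) + 1425 = -891*10/3 + 1425 = -2970 + 1425 = -1545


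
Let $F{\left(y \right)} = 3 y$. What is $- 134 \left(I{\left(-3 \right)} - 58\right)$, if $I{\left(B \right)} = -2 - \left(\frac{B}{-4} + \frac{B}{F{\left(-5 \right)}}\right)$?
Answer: $\frac{81673}{10} \approx 8167.3$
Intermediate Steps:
$I{\left(B \right)} = -2 + \frac{19 B}{60}$ ($I{\left(B \right)} = -2 - \left(\frac{B}{-4} + \frac{B}{3 \left(-5\right)}\right) = -2 - \left(B \left(- \frac{1}{4}\right) + \frac{B}{-15}\right) = -2 - \left(- \frac{B}{4} + B \left(- \frac{1}{15}\right)\right) = -2 - \left(- \frac{B}{4} - \frac{B}{15}\right) = -2 - - \frac{19 B}{60} = -2 + \frac{19 B}{60}$)
$- 134 \left(I{\left(-3 \right)} - 58\right) = - 134 \left(\left(-2 + \frac{19}{60} \left(-3\right)\right) - 58\right) = - 134 \left(\left(-2 - \frac{19}{20}\right) - 58\right) = - 134 \left(- \frac{59}{20} - 58\right) = \left(-134\right) \left(- \frac{1219}{20}\right) = \frac{81673}{10}$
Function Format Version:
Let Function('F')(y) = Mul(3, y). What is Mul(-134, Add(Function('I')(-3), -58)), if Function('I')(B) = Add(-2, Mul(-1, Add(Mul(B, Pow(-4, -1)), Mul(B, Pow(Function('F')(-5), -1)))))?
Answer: Rational(81673, 10) ≈ 8167.3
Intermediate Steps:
Function('I')(B) = Add(-2, Mul(Rational(19, 60), B)) (Function('I')(B) = Add(-2, Mul(-1, Add(Mul(B, Pow(-4, -1)), Mul(B, Pow(Mul(3, -5), -1))))) = Add(-2, Mul(-1, Add(Mul(B, Rational(-1, 4)), Mul(B, Pow(-15, -1))))) = Add(-2, Mul(-1, Add(Mul(Rational(-1, 4), B), Mul(B, Rational(-1, 15))))) = Add(-2, Mul(-1, Add(Mul(Rational(-1, 4), B), Mul(Rational(-1, 15), B)))) = Add(-2, Mul(-1, Mul(Rational(-19, 60), B))) = Add(-2, Mul(Rational(19, 60), B)))
Mul(-134, Add(Function('I')(-3), -58)) = Mul(-134, Add(Add(-2, Mul(Rational(19, 60), -3)), -58)) = Mul(-134, Add(Add(-2, Rational(-19, 20)), -58)) = Mul(-134, Add(Rational(-59, 20), -58)) = Mul(-134, Rational(-1219, 20)) = Rational(81673, 10)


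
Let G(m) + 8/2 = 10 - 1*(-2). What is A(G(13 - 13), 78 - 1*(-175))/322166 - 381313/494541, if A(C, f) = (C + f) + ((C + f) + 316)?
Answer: -61215829300/79662147903 ≈ -0.76844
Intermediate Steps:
G(m) = 8 (G(m) = -4 + (10 - 1*(-2)) = -4 + (10 + 2) = -4 + 12 = 8)
A(C, f) = 316 + 2*C + 2*f (A(C, f) = (C + f) + (316 + C + f) = 316 + 2*C + 2*f)
A(G(13 - 13), 78 - 1*(-175))/322166 - 381313/494541 = (316 + 2*8 + 2*(78 - 1*(-175)))/322166 - 381313/494541 = (316 + 16 + 2*(78 + 175))*(1/322166) - 381313*1/494541 = (316 + 16 + 2*253)*(1/322166) - 381313/494541 = (316 + 16 + 506)*(1/322166) - 381313/494541 = 838*(1/322166) - 381313/494541 = 419/161083 - 381313/494541 = -61215829300/79662147903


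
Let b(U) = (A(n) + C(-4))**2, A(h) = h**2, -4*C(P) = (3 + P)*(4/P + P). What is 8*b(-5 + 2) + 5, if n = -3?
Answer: 971/2 ≈ 485.50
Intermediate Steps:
C(P) = -(3 + P)*(P + 4/P)/4 (C(P) = -(3 + P)*(4/P + P)/4 = -(3 + P)*(P + 4/P)/4)
b(U) = 961/16 (b(U) = ((-3)**2 + (1/4)*(-12 - 1*(-4)*(4 + (-4)**2 + 3*(-4)))/(-4))**2 = (9 + (1/4)*(-1/4)*(-12 - 1*(-4)*(4 + 16 - 12)))**2 = (9 + (1/4)*(-1/4)*(-12 - 1*(-4)*8))**2 = (9 + (1/4)*(-1/4)*(-12 + 32))**2 = (9 + (1/4)*(-1/4)*20)**2 = (9 - 5/4)**2 = (31/4)**2 = 961/16)
8*b(-5 + 2) + 5 = 8*(961/16) + 5 = 961/2 + 5 = 971/2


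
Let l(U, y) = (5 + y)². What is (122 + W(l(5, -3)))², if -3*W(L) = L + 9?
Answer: 124609/9 ≈ 13845.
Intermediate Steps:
W(L) = -3 - L/3 (W(L) = -(L + 9)/3 = -(9 + L)/3 = -3 - L/3)
(122 + W(l(5, -3)))² = (122 + (-3 - (5 - 3)²/3))² = (122 + (-3 - ⅓*2²))² = (122 + (-3 - ⅓*4))² = (122 + (-3 - 4/3))² = (122 - 13/3)² = (353/3)² = 124609/9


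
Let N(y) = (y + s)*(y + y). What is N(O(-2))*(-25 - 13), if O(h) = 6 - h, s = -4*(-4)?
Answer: -14592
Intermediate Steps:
s = 16
N(y) = 2*y*(16 + y) (N(y) = (y + 16)*(y + y) = (16 + y)*(2*y) = 2*y*(16 + y))
N(O(-2))*(-25 - 13) = (2*(6 - 1*(-2))*(16 + (6 - 1*(-2))))*(-25 - 13) = (2*(6 + 2)*(16 + (6 + 2)))*(-38) = (2*8*(16 + 8))*(-38) = (2*8*24)*(-38) = 384*(-38) = -14592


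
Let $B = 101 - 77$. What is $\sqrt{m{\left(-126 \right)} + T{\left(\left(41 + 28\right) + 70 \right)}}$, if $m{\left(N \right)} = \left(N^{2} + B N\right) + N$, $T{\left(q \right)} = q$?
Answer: $\sqrt{12865} \approx 113.42$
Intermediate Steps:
$B = 24$
$m{\left(N \right)} = N^{2} + 25 N$ ($m{\left(N \right)} = \left(N^{2} + 24 N\right) + N = N^{2} + 25 N$)
$\sqrt{m{\left(-126 \right)} + T{\left(\left(41 + 28\right) + 70 \right)}} = \sqrt{- 126 \left(25 - 126\right) + \left(\left(41 + 28\right) + 70\right)} = \sqrt{\left(-126\right) \left(-101\right) + \left(69 + 70\right)} = \sqrt{12726 + 139} = \sqrt{12865}$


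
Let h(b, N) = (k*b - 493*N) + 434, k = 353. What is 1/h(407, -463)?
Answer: 1/372364 ≈ 2.6855e-6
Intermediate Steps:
h(b, N) = 434 - 493*N + 353*b (h(b, N) = (353*b - 493*N) + 434 = (-493*N + 353*b) + 434 = 434 - 493*N + 353*b)
1/h(407, -463) = 1/(434 - 493*(-463) + 353*407) = 1/(434 + 228259 + 143671) = 1/372364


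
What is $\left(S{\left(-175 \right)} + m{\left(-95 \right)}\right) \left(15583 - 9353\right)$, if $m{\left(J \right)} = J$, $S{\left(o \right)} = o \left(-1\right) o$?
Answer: $-191385600$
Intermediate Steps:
$S{\left(o \right)} = - o^{2}$ ($S{\left(o \right)} = - o o = - o^{2}$)
$\left(S{\left(-175 \right)} + m{\left(-95 \right)}\right) \left(15583 - 9353\right) = \left(- \left(-175\right)^{2} - 95\right) \left(15583 - 9353\right) = \left(\left(-1\right) 30625 - 95\right) 6230 = \left(-30625 - 95\right) 6230 = \left(-30720\right) 6230 = -191385600$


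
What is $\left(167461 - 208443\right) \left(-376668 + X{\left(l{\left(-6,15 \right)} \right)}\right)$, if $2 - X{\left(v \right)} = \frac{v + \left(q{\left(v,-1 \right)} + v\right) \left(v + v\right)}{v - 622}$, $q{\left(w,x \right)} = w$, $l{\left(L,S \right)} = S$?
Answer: $\frac{9369933790754}{607} \approx 1.5436 \cdot 10^{10}$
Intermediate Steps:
$X{\left(v \right)} = 2 - \frac{v + 4 v^{2}}{-622 + v}$ ($X{\left(v \right)} = 2 - \frac{v + \left(v + v\right) \left(v + v\right)}{v - 622} = 2 - \frac{v + 2 v 2 v}{-622 + v} = 2 - \frac{v + 4 v^{2}}{-622 + v}$)
$\left(167461 - 208443\right) \left(-376668 + X{\left(l{\left(-6,15 \right)} \right)}\right) = \left(167461 - 208443\right) \left(-376668 + \frac{-1244 + 15 - 4 \cdot 15^{2}}{-622 + 15}\right) = - 40982 \left(-376668 + \frac{-1244 + 15 - 900}{-607}\right) = - 40982 \left(-376668 - \frac{-1244 + 15 - 900}{607}\right) = - 40982 \left(-376668 - - \frac{2129}{607}\right) = - 40982 \left(-376668 + \frac{2129}{607}\right) = \left(-40982\right) \left(- \frac{228635347}{607}\right) = \frac{9369933790754}{607}$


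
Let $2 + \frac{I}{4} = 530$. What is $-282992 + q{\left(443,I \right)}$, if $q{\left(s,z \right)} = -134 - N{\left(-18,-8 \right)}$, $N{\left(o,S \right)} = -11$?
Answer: $-283115$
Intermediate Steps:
$I = 2112$ ($I = -8 + 4 \cdot 530 = -8 + 2120 = 2112$)
$q{\left(s,z \right)} = -123$ ($q{\left(s,z \right)} = -134 - -11 = -134 + 11 = -123$)
$-282992 + q{\left(443,I \right)} = -282992 - 123 = -283115$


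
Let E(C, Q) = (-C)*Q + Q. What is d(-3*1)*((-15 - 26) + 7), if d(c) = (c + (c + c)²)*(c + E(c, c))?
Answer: 16830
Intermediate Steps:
E(C, Q) = Q - C*Q (E(C, Q) = -C*Q + Q = Q - C*Q)
d(c) = (c + 4*c²)*(c + c*(1 - c)) (d(c) = (c + (c + c)²)*(c + c*(1 - c)) = (c + (2*c)²)*(c + c*(1 - c)) = (c + 4*c²)*(c + c*(1 - c)))
d(-3*1)*((-15 - 26) + 7) = ((-3*1)²*(2 - 4*(-3*1)² + 7*(-3*1)))*((-15 - 26) + 7) = ((-3)²*(2 - 4*(-3)² + 7*(-3)))*(-41 + 7) = (9*(2 - 4*9 - 21))*(-34) = (9*(2 - 36 - 21))*(-34) = (9*(-55))*(-34) = -495*(-34) = 16830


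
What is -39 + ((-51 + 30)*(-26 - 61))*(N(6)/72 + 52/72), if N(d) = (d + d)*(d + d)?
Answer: 9869/2 ≈ 4934.5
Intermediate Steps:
N(d) = 4*d² (N(d) = (2*d)*(2*d) = 4*d²)
-39 + ((-51 + 30)*(-26 - 61))*(N(6)/72 + 52/72) = -39 + ((-51 + 30)*(-26 - 61))*((4*6²)/72 + 52/72) = -39 + (-21*(-87))*((4*36)*(1/72) + 52*(1/72)) = -39 + 1827*(144*(1/72) + 13/18) = -39 + 1827*(2 + 13/18) = -39 + 1827*(49/18) = -39 + 9947/2 = 9869/2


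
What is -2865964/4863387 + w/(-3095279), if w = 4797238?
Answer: -32201783109062/15053539649973 ≈ -2.1391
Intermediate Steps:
-2865964/4863387 + w/(-3095279) = -2865964/4863387 + 4797238/(-3095279) = -2865964*1/4863387 + 4797238*(-1/3095279) = -2865964/4863387 - 4797238/3095279 = -32201783109062/15053539649973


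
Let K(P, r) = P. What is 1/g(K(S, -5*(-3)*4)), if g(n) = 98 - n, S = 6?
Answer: 1/92 ≈ 0.010870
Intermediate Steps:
1/g(K(S, -5*(-3)*4)) = 1/(98 - 1*6) = 1/(98 - 6) = 1/92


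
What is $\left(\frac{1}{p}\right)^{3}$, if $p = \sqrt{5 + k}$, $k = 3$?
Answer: $\frac{\sqrt{2}}{32} \approx 0.044194$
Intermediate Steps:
$p = 2 \sqrt{2}$ ($p = \sqrt{5 + 3} = \sqrt{8} = 2 \sqrt{2} \approx 2.8284$)
$\left(\frac{1}{p}\right)^{3} = \left(\frac{1}{2 \sqrt{2}}\right)^{3} = \left(\frac{\sqrt{2}}{4}\right)^{3} = \frac{\sqrt{2}}{32}$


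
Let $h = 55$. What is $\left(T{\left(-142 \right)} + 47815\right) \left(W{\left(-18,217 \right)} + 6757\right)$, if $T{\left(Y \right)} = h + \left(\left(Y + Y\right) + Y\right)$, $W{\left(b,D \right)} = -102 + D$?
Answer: $326035168$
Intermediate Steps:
$T{\left(Y \right)} = 55 + 3 Y$ ($T{\left(Y \right)} = 55 + \left(\left(Y + Y\right) + Y\right) = 55 + \left(2 Y + Y\right) = 55 + 3 Y$)
$\left(T{\left(-142 \right)} + 47815\right) \left(W{\left(-18,217 \right)} + 6757\right) = \left(\left(55 + 3 \left(-142\right)\right) + 47815\right) \left(\left(-102 + 217\right) + 6757\right) = \left(\left(55 - 426\right) + 47815\right) \left(115 + 6757\right) = \left(-371 + 47815\right) 6872 = 47444 \cdot 6872 = 326035168$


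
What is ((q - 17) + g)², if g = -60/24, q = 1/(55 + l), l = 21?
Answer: 2193361/5776 ≈ 379.74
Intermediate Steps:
q = 1/76 (q = 1/(55 + 21) = 1/76 ≈ 0.013158)
g = -5/2 (g = -60*1/24 = -5/2 ≈ -2.5000)
((q - 17) + g)² = ((1/76 - 17) - 5/2)² = (-1291/76 - 5/2)² = (-1481/76)² = 2193361/5776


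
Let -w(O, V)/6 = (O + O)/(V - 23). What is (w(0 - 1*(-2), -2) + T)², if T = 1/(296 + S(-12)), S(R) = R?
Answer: 46799281/50410000 ≈ 0.92837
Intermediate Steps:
T = 1/284 (T = 1/(296 - 12) = 1/284 ≈ 0.0035211)
w(O, V) = -12*O/(-23 + V) (w(O, V) = -6*(O + O)/(V - 23) = -6*2*O/(-23 + V) = -12*O/(-23 + V))
(w(0 - 1*(-2), -2) + T)² = (-12*(0 - 1*(-2))/(-23 - 2) + 1/284)² = (-12*(0 + 2)/(-25) + 1/284)² = (-12*2*(-1/25) + 1/284)² = (24/25 + 1/284)² = (6841/7100)² = 46799281/50410000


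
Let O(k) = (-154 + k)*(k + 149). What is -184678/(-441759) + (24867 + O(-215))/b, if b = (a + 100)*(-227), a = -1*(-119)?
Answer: -4187640775/7320388389 ≈ -0.57205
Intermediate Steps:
a = 119
b = -49713 (b = (119 + 100)*(-227) = 219*(-227) = -49713)
O(k) = (-154 + k)*(149 + k)
-184678/(-441759) + (24867 + O(-215))/b = -184678/(-441759) + (24867 + (-22946 + (-215)² - 5*(-215)))/(-49713) = -184678*(-1/441759) + (24867 + (-22946 + 46225 + 1075))*(-1/49713) = 184678/441759 + (24867 + 24354)*(-1/49713) = 184678/441759 + 49221*(-1/49713) = 184678/441759 - 16407/16571 = -4187640775/7320388389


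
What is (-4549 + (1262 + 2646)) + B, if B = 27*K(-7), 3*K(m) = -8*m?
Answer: -137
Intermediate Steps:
K(m) = -8*m/3 (K(m) = (-8*m)/3 = -8*m/3)
B = 504 (B = 27*(-8/3*(-7)) = 27*(56/3) = 504)
(-4549 + (1262 + 2646)) + B = (-4549 + (1262 + 2646)) + 504 = (-4549 + 3908) + 504 = -641 + 504 = -137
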